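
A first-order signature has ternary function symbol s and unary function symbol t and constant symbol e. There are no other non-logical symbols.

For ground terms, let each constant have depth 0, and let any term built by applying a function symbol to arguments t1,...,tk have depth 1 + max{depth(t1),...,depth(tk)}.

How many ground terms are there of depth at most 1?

Count level by level. With function symbols s/3, t/1, the terms of depth ≤ k are the 1 constant together with each function applied to depth-≤(k−1) tuples, so N_k = 1 + N_{k-1}^3 + N_{k-1}.
N_0 = 1
N_1 = 1 + 1^3 + 1 = 3
Explicitly: e, s(e, e, e), t(e).

3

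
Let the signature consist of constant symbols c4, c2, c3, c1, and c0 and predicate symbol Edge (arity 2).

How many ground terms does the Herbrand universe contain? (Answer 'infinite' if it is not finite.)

5

There are no function symbols, so every ground term is one of the 5 constants.
The Herbrand universe is {c4, c2, c3, c1, c0}, which is finite with 5 elements.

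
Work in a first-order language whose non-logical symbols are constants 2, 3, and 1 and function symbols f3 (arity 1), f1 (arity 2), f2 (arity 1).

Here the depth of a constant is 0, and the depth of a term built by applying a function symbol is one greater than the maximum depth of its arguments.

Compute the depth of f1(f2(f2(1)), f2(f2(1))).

depth(f2(1)) = 1 + depth(1) = 1 + 0 = 1
depth(f2(f2(1))) = 1 + depth(f2(1)) = 1 + 1 = 2
depth(f1(f2(f2(1)), f2(f2(1)))) = 1 + max(2, 2) = 3

3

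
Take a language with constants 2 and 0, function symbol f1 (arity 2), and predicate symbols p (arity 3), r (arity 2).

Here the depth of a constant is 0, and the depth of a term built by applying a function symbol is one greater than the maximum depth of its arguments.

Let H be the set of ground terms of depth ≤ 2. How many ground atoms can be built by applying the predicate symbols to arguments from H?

56316

First count ground terms of depth ≤ 2.
If N_k denotes the number of depth-≤k ground terms, the 2 constants give N_0 = 2, and each function symbol of arity r contributes N_{k-1}^r new terms at level k: N_k = 2 + N_{k-1}^2.
N_0 = 2
N_1 = 2 + 2^2 = 6
N_2 = 2 + 6^2 = 38
So |H| = 38.
A ground atom is a predicate applied to a tuple of terms from H, so the count is the sum over predicates of |H|^arity:
  p: 38^3 = 54872;  r: 38^2 = 1444
Total ground atoms: 54872 + 1444 = 56316.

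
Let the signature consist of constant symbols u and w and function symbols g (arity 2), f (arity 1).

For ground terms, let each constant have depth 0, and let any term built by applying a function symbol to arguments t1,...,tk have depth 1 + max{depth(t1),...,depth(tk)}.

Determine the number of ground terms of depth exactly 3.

5478

Let N_k count ground terms of depth at most k. Each non-constant term of depth ≤ k is some function symbol applied to depth-≤(k−1) arguments, giving N_k = 2 + N_{k-1}^2 + N_{k-1}.
N_0 = 2
N_1 = 2 + 2^2 + 2 = 8
N_2 = 2 + 8^2 + 8 = 74
N_3 = 2 + 74^2 + 74 = 5552
Terms of depth exactly 3: N_3 − N_2 = 5552 − 74 = 5478.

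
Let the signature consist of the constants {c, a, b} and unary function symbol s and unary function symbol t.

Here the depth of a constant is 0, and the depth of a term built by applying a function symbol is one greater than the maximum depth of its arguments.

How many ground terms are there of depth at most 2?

21

Write N_k for the number of ground terms of depth ≤ k. A term of depth ≤ k is either a constant or a function symbol applied to arguments of depth ≤ k−1, so N_k = 3 + N_{k-1} + N_{k-1}.
N_0 = 3
N_1 = 3 + 3 + 3 = 9
N_2 = 3 + 9 + 9 = 21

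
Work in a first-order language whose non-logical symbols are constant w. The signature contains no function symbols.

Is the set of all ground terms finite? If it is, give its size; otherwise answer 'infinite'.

1

There are no function symbols, so the only ground term is the single constant.
The Herbrand universe is {w}, finite with 1 element.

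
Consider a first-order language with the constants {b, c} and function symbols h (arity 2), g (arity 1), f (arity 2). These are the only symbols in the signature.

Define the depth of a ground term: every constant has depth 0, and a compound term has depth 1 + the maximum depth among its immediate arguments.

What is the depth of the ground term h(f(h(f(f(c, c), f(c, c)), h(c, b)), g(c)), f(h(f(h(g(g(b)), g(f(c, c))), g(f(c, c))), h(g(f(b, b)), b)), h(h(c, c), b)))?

7

depth(f(c, c)) = 1 + max(0, 0) = 1
depth(f(f(c, c), f(c, c))) = 1 + max(1, 1) = 2
depth(h(c, b)) = 1 + max(0, 0) = 1
depth(h(f(f(c, c), f(c, c)), h(c, b))) = 1 + max(2, 1) = 3
depth(g(c)) = 1 + depth(c) = 1 + 0 = 1
depth(f(h(f(f(c, c), f(c, c)), h(c, b)), g(c))) = 1 + max(3, 1) = 4
depth(g(b)) = 1 + depth(b) = 1 + 0 = 1
depth(g(g(b))) = 1 + depth(g(b)) = 1 + 1 = 2
depth(g(f(c, c))) = 1 + depth(f(c, c)) = 1 + 1 = 2
depth(h(g(g(b)), g(f(c, c)))) = 1 + max(2, 2) = 3
depth(f(h(g(g(b)), g(f(c, c))), g(f(c, c)))) = 1 + max(3, 2) = 4
depth(f(b, b)) = 1 + max(0, 0) = 1
depth(g(f(b, b))) = 1 + depth(f(b, b)) = 1 + 1 = 2
depth(h(g(f(b, b)), b)) = 1 + max(2, 0) = 3
depth(h(f(h(g(g(b)), g(f(c, c))), g(f(c, c))), h(g(f(b, b)), b))) = 1 + max(4, 3) = 5
depth(h(c, c)) = 1 + max(0, 0) = 1
depth(h(h(c, c), b)) = 1 + max(1, 0) = 2
depth(f(h(f(h(g(g(b)), g(f(c, c))), g(f(c, c))), h(g(f(b, b)), b)), h(h(c, c), b))) = 1 + max(5, 2) = 6
depth(h(f(h(f(f(c, c), f(c, c)), h(c, b)), g(c)), f(h(f(h(g(g(b)), g(f(c, c))), g(f(c, c))), h(g(f(b, b)), b)), h(h(c, c), b)))) = 1 + max(4, 6) = 7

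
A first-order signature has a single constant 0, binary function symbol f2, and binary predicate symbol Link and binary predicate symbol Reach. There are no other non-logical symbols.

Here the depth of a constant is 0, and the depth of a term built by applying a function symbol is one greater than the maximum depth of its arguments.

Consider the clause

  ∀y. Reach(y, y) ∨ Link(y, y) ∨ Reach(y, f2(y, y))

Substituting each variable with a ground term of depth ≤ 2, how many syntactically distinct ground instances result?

Ground terms of depth ≤ 2:
  Count level by level. With function symbols f2/2, the terms of depth ≤ k are the 1 constant together with each function applied to depth-≤(k−1) tuples, so N_k = 1 + N_{k-1}^2.
  N_0 = 1
  N_1 = 1 + 1^2 = 2
  N_2 = 1 + 2^2 = 5
So there are 5 ground terms available for substitution.
The variable y ranges independently over the available ground terms, and distinct assignments produce distinct instances.
Number of ground instances = 5.

5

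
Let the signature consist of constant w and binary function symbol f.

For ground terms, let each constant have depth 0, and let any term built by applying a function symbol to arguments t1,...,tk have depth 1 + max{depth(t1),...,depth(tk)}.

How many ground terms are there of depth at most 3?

26

Count level by level. With function symbols f/2, the terms of depth ≤ k are the 1 constant together with each function applied to depth-≤(k−1) tuples, so N_k = 1 + N_{k-1}^2.
N_0 = 1
N_1 = 1 + 1^2 = 2
N_2 = 1 + 2^2 = 5
N_3 = 1 + 5^2 = 26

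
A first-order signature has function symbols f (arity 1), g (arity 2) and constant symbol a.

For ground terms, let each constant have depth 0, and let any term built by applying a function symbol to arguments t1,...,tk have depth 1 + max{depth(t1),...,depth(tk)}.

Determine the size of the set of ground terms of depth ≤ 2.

13

Count level by level. With function symbols f/1, g/2, the terms of depth ≤ k are the 1 constant together with each function applied to depth-≤(k−1) tuples, so N_k = 1 + N_{k-1} + N_{k-1}^2.
N_0 = 1
N_1 = 1 + 1 + 1^2 = 3
N_2 = 1 + 3 + 3^2 = 13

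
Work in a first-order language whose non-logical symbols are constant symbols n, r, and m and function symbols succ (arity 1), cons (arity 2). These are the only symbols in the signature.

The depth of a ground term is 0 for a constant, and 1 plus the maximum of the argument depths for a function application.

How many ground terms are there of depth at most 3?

59295

Write N_k for the number of ground terms of depth ≤ k. A term of depth ≤ k is either a constant or a function symbol applied to arguments of depth ≤ k−1, so N_k = 3 + N_{k-1} + N_{k-1}^2.
N_0 = 3
N_1 = 3 + 3 + 3^2 = 15
N_2 = 3 + 15 + 15^2 = 243
N_3 = 3 + 243 + 243^2 = 59295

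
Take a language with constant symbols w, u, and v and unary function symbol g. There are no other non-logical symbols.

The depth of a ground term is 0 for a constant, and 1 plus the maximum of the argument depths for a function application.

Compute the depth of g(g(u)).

depth(g(u)) = 1 + depth(u) = 1 + 0 = 1
depth(g(g(u))) = 1 + depth(g(u)) = 1 + 1 = 2

2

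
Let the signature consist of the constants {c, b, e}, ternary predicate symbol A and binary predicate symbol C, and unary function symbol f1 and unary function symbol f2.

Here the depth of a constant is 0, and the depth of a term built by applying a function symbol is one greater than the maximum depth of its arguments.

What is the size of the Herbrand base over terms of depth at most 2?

First count ground terms of depth ≤ 2.
If N_k denotes the number of depth-≤k ground terms, the 3 constants give N_0 = 3, and each function symbol of arity r contributes N_{k-1}^r new terms at level k: N_k = 3 + N_{k-1} + N_{k-1}.
N_0 = 3
N_1 = 3 + 3 + 3 = 9
N_2 = 3 + 9 + 9 = 21
So |H| = 21.
Ground atoms are formed by filling each argument slot of a predicate with a term from H, so an r-ary predicate gives |H|^r atoms:
  A: 21^3 = 9261;  C: 21^2 = 441
Total ground atoms: 9261 + 441 = 9702.

9702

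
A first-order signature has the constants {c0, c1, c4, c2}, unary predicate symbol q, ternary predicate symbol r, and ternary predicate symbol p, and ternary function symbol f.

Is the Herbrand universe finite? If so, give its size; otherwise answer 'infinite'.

infinite

The signature has at least one function symbol (f, arity 3) and at least one constant (c0).
Iterating f gives infinitely many distinct ground terms: c0, f(c0, c0, c0), f(f(c0, c0, c0), f(c0, c0, c0), f(c0, c0, c0)), ...
So the Herbrand universe is infinite.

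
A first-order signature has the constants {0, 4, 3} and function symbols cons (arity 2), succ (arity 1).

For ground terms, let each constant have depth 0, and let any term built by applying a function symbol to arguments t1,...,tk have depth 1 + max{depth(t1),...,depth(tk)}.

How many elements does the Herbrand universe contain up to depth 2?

Write N_k for the number of ground terms of depth ≤ k. A term of depth ≤ k is either a constant or a function symbol applied to arguments of depth ≤ k−1, so N_k = 3 + N_{k-1}^2 + N_{k-1}.
N_0 = 3
N_1 = 3 + 3^2 + 3 = 15
N_2 = 3 + 15^2 + 15 = 243

243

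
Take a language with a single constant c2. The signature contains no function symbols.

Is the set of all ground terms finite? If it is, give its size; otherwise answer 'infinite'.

1

There are no function symbols, so the only ground term is the single constant.
The Herbrand universe is {c2}, finite with 1 element.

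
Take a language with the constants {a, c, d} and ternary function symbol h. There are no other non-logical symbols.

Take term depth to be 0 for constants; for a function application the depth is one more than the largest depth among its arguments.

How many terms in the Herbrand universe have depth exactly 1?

27

Let N_k count ground terms of depth at most k. Each non-constant term of depth ≤ k is some function symbol applied to depth-≤(k−1) arguments, giving N_k = 3 + N_{k-1}^3.
N_0 = 3
N_1 = 3 + 3^3 = 30
Terms of depth exactly 1: N_1 − N_0 = 30 − 3 = 27.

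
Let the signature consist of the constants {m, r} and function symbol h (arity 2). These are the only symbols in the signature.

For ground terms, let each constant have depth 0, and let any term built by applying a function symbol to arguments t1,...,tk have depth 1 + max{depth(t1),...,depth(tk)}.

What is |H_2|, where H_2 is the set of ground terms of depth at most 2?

If N_k denotes the number of depth-≤k ground terms, the 2 constants give N_0 = 2, and each function symbol of arity r contributes N_{k-1}^r new terms at level k: N_k = 2 + N_{k-1}^2.
N_0 = 2
N_1 = 2 + 2^2 = 6
N_2 = 2 + 6^2 = 38

38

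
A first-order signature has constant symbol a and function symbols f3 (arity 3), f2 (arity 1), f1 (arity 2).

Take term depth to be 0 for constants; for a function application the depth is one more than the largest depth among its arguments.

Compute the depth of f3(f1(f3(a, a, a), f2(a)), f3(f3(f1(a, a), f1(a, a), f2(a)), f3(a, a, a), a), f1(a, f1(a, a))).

depth(f3(a, a, a)) = 1 + max(0, 0, 0) = 1
depth(f2(a)) = 1 + depth(a) = 1 + 0 = 1
depth(f1(f3(a, a, a), f2(a))) = 1 + max(1, 1) = 2
depth(f1(a, a)) = 1 + max(0, 0) = 1
depth(f3(f1(a, a), f1(a, a), f2(a))) = 1 + max(1, 1, 1) = 2
depth(f3(f3(f1(a, a), f1(a, a), f2(a)), f3(a, a, a), a)) = 1 + max(2, 1, 0) = 3
depth(f1(a, f1(a, a))) = 1 + max(0, 1) = 2
depth(f3(f1(f3(a, a, a), f2(a)), f3(f3(f1(a, a), f1(a, a), f2(a)), f3(a, a, a), a), f1(a, f1(a, a)))) = 1 + max(2, 3, 2) = 4

4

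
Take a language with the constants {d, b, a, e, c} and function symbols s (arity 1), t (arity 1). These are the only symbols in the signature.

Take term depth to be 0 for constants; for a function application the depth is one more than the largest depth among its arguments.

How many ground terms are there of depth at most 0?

If N_k denotes the number of depth-≤k ground terms, the 5 constants give N_0 = 5, and each function symbol of arity r contributes N_{k-1}^r new terms at level k: N_k = 5 + N_{k-1} + N_{k-1}.
N_0 = 5

5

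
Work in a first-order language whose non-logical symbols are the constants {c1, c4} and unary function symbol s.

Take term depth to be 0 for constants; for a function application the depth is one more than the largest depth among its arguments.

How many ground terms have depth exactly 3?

Count level by level. With function symbols s/1, the terms of depth ≤ k are the 2 constants together with each function applied to depth-≤(k−1) tuples, so N_k = 2 + N_{k-1}.
N_0 = 2
N_1 = 2 + 2 = 4
N_2 = 2 + 4 = 6
N_3 = 2 + 6 = 8
Terms of depth exactly 3: N_3 − N_2 = 8 − 6 = 2.

2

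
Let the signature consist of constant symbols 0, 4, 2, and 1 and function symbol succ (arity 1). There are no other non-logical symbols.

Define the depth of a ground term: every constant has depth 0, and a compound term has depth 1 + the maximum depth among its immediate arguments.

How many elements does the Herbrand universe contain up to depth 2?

Let N_k = |{terms of depth ≤ k}|. Then N_0 = 4 and N_k = 4 + N_{k-1} for k ≥ 1 (one summand per function symbol, arity giving the exponent).
N_0 = 4
N_1 = 4 + 4 = 8
N_2 = 4 + 8 = 12

12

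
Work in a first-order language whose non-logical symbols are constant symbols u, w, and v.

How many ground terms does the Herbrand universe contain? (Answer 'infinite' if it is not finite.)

There are no function symbols, so every ground term is one of the 3 constants.
The Herbrand universe is {u, w, v}, which is finite with 3 elements.

3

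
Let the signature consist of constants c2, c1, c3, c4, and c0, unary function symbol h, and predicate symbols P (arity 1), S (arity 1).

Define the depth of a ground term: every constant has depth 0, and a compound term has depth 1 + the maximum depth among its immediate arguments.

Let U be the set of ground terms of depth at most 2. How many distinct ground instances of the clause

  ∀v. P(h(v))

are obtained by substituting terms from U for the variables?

Ground terms of depth ≤ 2:
  Let N_k count ground terms of depth at most k. Each non-constant term of depth ≤ k is some function symbol applied to depth-≤(k−1) arguments, giving N_k = 5 + N_{k-1}.
  N_0 = 5
  N_1 = 5 + 5 = 10
  N_2 = 5 + 10 = 15
So there are 15 ground terms available for substitution.
The variable v ranges independently over the available ground terms, and distinct assignments produce distinct instances.
Number of ground instances = 15.

15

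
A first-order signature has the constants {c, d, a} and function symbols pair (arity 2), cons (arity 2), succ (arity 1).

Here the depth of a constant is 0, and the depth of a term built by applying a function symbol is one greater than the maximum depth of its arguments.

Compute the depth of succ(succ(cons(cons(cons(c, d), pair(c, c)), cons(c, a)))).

5

depth(cons(c, d)) = 1 + max(0, 0) = 1
depth(pair(c, c)) = 1 + max(0, 0) = 1
depth(cons(cons(c, d), pair(c, c))) = 1 + max(1, 1) = 2
depth(cons(c, a)) = 1 + max(0, 0) = 1
depth(cons(cons(cons(c, d), pair(c, c)), cons(c, a))) = 1 + max(2, 1) = 3
depth(succ(cons(cons(cons(c, d), pair(c, c)), cons(c, a)))) = 1 + depth(cons(cons(cons(c, d), pair(c, c)), cons(c, a))) = 1 + 3 = 4
depth(succ(succ(cons(cons(cons(c, d), pair(c, c)), cons(c, a))))) = 1 + depth(succ(cons(cons(cons(c, d), pair(c, c)), cons(c, a)))) = 1 + 4 = 5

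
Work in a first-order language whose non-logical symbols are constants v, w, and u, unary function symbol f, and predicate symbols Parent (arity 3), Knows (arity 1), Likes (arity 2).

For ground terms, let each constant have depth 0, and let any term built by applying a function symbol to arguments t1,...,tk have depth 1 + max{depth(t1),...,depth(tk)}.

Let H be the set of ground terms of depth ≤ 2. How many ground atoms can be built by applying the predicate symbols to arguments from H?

First count ground terms of depth ≤ 2.
Count level by level. With function symbols f/1, the terms of depth ≤ k are the 3 constants together with each function applied to depth-≤(k−1) tuples, so N_k = 3 + N_{k-1}.
N_0 = 3
N_1 = 3 + 3 = 6
N_2 = 3 + 6 = 9
So |H| = 9.
For each predicate symbol, the number of ground atoms is |H| raised to its arity; summing:
  Parent: 9^3 = 729;  Knows: 9;  Likes: 9^2 = 81
Total ground atoms: 729 + 9 + 81 = 819.

819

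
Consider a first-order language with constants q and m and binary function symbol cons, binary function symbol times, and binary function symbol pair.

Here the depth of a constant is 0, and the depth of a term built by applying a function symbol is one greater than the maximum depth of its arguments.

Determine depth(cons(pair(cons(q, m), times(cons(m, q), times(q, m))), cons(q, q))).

depth(cons(q, m)) = 1 + max(0, 0) = 1
depth(cons(m, q)) = 1 + max(0, 0) = 1
depth(times(q, m)) = 1 + max(0, 0) = 1
depth(times(cons(m, q), times(q, m))) = 1 + max(1, 1) = 2
depth(pair(cons(q, m), times(cons(m, q), times(q, m)))) = 1 + max(1, 2) = 3
depth(cons(q, q)) = 1 + max(0, 0) = 1
depth(cons(pair(cons(q, m), times(cons(m, q), times(q, m))), cons(q, q))) = 1 + max(3, 1) = 4

4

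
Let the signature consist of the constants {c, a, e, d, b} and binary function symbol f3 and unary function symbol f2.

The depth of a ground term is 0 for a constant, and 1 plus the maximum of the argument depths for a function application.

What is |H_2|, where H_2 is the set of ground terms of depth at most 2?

Write N_k for the number of ground terms of depth ≤ k. A term of depth ≤ k is either a constant or a function symbol applied to arguments of depth ≤ k−1, so N_k = 5 + N_{k-1}^2 + N_{k-1}.
N_0 = 5
N_1 = 5 + 5^2 + 5 = 35
N_2 = 5 + 35^2 + 35 = 1265

1265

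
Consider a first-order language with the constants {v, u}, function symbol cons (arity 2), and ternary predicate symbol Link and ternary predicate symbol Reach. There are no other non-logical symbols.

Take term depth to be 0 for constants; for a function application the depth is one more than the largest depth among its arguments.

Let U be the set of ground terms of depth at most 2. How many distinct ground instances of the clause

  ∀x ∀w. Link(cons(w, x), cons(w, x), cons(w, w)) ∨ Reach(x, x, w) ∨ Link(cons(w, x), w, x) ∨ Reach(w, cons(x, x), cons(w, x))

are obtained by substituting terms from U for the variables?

1444

Ground terms of depth ≤ 2:
  Let N_k = |{terms of depth ≤ k}|. Then N_0 = 2 and N_k = 2 + N_{k-1}^2 for k ≥ 1 (one summand per function symbol, arity giving the exponent).
  N_0 = 2
  N_1 = 2 + 2^2 = 6
  N_2 = 2 + 6^2 = 38
So there are 38 ground terms available for substitution.
The clause has 2 distinct variables (x, w), each appearing in the body. In the free term algebra distinct substitutions yield syntactically distinct ground instances.
Number of ground instances = 38^2 = 1444.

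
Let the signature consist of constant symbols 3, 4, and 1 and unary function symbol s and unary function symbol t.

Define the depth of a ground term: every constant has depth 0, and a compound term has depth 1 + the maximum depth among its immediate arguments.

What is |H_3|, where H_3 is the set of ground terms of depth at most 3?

45

Write N_k for the number of ground terms of depth ≤ k. A term of depth ≤ k is either a constant or a function symbol applied to arguments of depth ≤ k−1, so N_k = 3 + N_{k-1} + N_{k-1}.
N_0 = 3
N_1 = 3 + 3 + 3 = 9
N_2 = 3 + 9 + 9 = 21
N_3 = 3 + 21 + 21 = 45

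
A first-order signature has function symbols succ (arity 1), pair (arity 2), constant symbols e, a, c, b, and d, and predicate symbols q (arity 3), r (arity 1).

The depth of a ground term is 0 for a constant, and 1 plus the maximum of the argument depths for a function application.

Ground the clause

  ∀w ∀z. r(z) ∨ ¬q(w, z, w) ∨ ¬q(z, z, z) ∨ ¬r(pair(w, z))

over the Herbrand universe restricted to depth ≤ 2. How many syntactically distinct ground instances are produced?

1600225

Ground terms of depth ≤ 2:
  Count level by level. With function symbols succ/1, pair/2, the terms of depth ≤ k are the 5 constants together with each function applied to depth-≤(k−1) tuples, so N_k = 5 + N_{k-1} + N_{k-1}^2.
  N_0 = 5
  N_1 = 5 + 5 + 5^2 = 35
  N_2 = 5 + 35 + 35^2 = 1265
So there are 1265 ground terms available for substitution.
The clause has 2 distinct variables (w, z), each appearing in the body. In the free term algebra distinct substitutions yield syntactically distinct ground instances.
Number of ground instances = 1265^2 = 1600225.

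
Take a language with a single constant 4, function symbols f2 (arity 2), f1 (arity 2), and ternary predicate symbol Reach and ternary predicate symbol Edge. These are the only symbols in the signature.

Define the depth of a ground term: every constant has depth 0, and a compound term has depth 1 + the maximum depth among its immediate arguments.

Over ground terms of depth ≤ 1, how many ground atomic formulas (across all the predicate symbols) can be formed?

First count ground terms of depth ≤ 1.
Let N_k = |{terms of depth ≤ k}|. Then N_0 = 1 and N_k = 1 + N_{k-1}^2 + N_{k-1}^2 for k ≥ 1 (one summand per function symbol, arity giving the exponent).
N_0 = 1
N_1 = 1 + 1^2 + 1^2 = 3
Explicitly: 4, f2(4, 4), f1(4, 4).
So |H| = 3.
For each predicate symbol, the number of ground atoms is |H| raised to its arity; summing:
  Reach: 3^3 = 27;  Edge: 3^3 = 27
Total ground atoms: 27 + 27 = 54.

54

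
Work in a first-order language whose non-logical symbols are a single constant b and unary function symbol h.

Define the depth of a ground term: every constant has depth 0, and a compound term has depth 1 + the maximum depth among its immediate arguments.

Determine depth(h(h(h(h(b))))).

4

depth(h(b)) = 1 + depth(b) = 1 + 0 = 1
depth(h(h(b))) = 1 + depth(h(b)) = 1 + 1 = 2
depth(h(h(h(b)))) = 1 + depth(h(h(b))) = 1 + 2 = 3
depth(h(h(h(h(b))))) = 1 + depth(h(h(h(b)))) = 1 + 3 = 4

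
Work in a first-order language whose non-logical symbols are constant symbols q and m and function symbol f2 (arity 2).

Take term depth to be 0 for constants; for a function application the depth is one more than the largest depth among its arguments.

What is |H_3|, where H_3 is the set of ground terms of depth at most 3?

1446

Let N_k count ground terms of depth at most k. Each non-constant term of depth ≤ k is some function symbol applied to depth-≤(k−1) arguments, giving N_k = 2 + N_{k-1}^2.
N_0 = 2
N_1 = 2 + 2^2 = 6
N_2 = 2 + 6^2 = 38
N_3 = 2 + 38^2 = 1446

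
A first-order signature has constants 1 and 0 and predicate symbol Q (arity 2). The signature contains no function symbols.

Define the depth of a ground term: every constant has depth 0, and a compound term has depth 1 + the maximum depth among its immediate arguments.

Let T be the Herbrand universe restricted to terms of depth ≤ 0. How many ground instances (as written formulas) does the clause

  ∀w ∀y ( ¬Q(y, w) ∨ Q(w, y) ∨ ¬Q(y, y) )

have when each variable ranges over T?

Ground terms of depth ≤ 0:
  With no function symbols every ground term is a constant, so there are exactly 2 ground terms at every depth bound.
  N_0 = 2
  Explicitly: 1, 0.
So there are 2 ground terms available for substitution.
Each of w, y ranges independently over the available ground terms, and distinct assignments produce distinct instances.
Number of ground instances = 2^2 = 4.

4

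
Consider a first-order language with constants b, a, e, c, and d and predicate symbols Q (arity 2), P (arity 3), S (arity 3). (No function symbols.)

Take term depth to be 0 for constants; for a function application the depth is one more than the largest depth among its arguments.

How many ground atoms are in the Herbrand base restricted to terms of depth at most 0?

First count ground terms of depth ≤ 0.
With no function symbols every ground term is a constant, so there are exactly 5 ground terms at every depth bound.
N_0 = 5
Explicitly: b, a, e, c, d.
So |H| = 5.
Each predicate of arity r yields |H|^r ground atoms (one per choice of an r-tuple from H):
  Q: 5^2 = 25;  P: 5^3 = 125;  S: 5^3 = 125
Total ground atoms: 25 + 125 + 125 = 275.

275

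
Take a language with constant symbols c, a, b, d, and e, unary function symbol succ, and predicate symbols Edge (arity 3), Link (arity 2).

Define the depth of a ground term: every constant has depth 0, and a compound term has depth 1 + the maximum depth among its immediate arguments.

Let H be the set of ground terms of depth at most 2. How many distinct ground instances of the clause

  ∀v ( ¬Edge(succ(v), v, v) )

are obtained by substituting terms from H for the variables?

15

Ground terms of depth ≤ 2:
  Let N_k = |{terms of depth ≤ k}|. Then N_0 = 5 and N_k = 5 + N_{k-1} for k ≥ 1 (one summand per function symbol, arity giving the exponent).
  N_0 = 5
  N_1 = 5 + 5 = 10
  N_2 = 5 + 10 = 15
So there are 15 ground terms available for substitution.
The clause has 1 distinct variable (v), which appears in the body. In the free term algebra distinct substitutions yield syntactically distinct ground instances.
Number of ground instances = 15.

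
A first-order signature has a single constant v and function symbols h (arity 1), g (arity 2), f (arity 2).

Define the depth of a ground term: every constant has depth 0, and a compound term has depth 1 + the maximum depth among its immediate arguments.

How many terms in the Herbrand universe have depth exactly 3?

Count level by level. With function symbols h/1, g/2, f/2, the terms of depth ≤ k are the 1 constant together with each function applied to depth-≤(k−1) tuples, so N_k = 1 + N_{k-1} + N_{k-1}^2 + N_{k-1}^2.
N_0 = 1
N_1 = 1 + 1 + 1^2 + 1^2 = 4
N_2 = 1 + 4 + 4^2 + 4^2 = 37
N_3 = 1 + 37 + 37^2 + 37^2 = 2776
Terms of depth exactly 3: N_3 − N_2 = 2776 − 37 = 2739.

2739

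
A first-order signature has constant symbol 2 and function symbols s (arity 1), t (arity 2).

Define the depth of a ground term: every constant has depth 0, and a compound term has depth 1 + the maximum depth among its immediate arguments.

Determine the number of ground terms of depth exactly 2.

Write N_k for the number of ground terms of depth ≤ k. A term of depth ≤ k is either a constant or a function symbol applied to arguments of depth ≤ k−1, so N_k = 1 + N_{k-1} + N_{k-1}^2.
N_0 = 1
N_1 = 1 + 1 + 1^2 = 3
N_2 = 1 + 3 + 3^2 = 13
Terms of depth exactly 2: N_2 − N_1 = 13 − 3 = 10.

10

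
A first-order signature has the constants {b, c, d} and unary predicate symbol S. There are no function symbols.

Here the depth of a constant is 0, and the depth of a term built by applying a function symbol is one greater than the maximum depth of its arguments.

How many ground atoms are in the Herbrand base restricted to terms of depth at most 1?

3

First count ground terms of depth ≤ 1.
With no function symbols every ground term is a constant, so there are exactly 3 ground terms at every depth bound.
N_0 = 3
N_1 = 3
Explicitly: b, c, d.
So |H| = 3.
Each predicate of arity r yields |H|^r ground atoms (one per choice of an r-tuple from H):
  S: 3
Total ground atoms: 3.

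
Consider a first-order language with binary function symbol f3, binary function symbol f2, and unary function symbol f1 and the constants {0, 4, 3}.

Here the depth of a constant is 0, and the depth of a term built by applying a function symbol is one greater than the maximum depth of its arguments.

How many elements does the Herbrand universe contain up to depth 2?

1179

If N_k denotes the number of depth-≤k ground terms, the 3 constants give N_0 = 3, and each function symbol of arity r contributes N_{k-1}^r new terms at level k: N_k = 3 + N_{k-1}^2 + N_{k-1}^2 + N_{k-1}.
N_0 = 3
N_1 = 3 + 3^2 + 3^2 + 3 = 24
N_2 = 3 + 24^2 + 24^2 + 24 = 1179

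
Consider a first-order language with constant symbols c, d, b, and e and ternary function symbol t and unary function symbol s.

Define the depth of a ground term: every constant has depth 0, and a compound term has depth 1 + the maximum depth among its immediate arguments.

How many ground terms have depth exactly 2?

Let N_k = |{terms of depth ≤ k}|. Then N_0 = 4 and N_k = 4 + N_{k-1}^3 + N_{k-1} for k ≥ 1 (one summand per function symbol, arity giving the exponent).
N_0 = 4
N_1 = 4 + 4^3 + 4 = 72
N_2 = 4 + 72^3 + 72 = 373324
Terms of depth exactly 2: N_2 − N_1 = 373324 − 72 = 373252.

373252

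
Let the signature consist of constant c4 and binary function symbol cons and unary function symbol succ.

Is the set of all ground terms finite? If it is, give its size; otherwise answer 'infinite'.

infinite

The signature has at least one function symbol (cons, arity 2) and at least one constant (c4).
Iterating cons gives infinitely many distinct ground terms: c4, cons(c4, c4), cons(cons(c4, c4), cons(c4, c4)), ...
So the Herbrand universe is infinite.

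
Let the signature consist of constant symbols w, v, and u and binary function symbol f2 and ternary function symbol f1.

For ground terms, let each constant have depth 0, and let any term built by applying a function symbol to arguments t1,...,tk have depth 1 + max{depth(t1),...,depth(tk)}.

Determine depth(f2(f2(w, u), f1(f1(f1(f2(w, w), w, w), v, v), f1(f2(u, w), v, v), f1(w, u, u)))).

5

depth(f2(w, u)) = 1 + max(0, 0) = 1
depth(f2(w, w)) = 1 + max(0, 0) = 1
depth(f1(f2(w, w), w, w)) = 1 + max(1, 0, 0) = 2
depth(f1(f1(f2(w, w), w, w), v, v)) = 1 + max(2, 0, 0) = 3
depth(f2(u, w)) = 1 + max(0, 0) = 1
depth(f1(f2(u, w), v, v)) = 1 + max(1, 0, 0) = 2
depth(f1(w, u, u)) = 1 + max(0, 0, 0) = 1
depth(f1(f1(f1(f2(w, w), w, w), v, v), f1(f2(u, w), v, v), f1(w, u, u))) = 1 + max(3, 2, 1) = 4
depth(f2(f2(w, u), f1(f1(f1(f2(w, w), w, w), v, v), f1(f2(u, w), v, v), f1(w, u, u)))) = 1 + max(1, 4) = 5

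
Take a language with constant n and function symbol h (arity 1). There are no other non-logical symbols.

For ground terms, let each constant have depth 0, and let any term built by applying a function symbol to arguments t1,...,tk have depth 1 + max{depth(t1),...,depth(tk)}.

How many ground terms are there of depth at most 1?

2

Count level by level. With function symbols h/1, the terms of depth ≤ k are the 1 constant together with each function applied to depth-≤(k−1) tuples, so N_k = 1 + N_{k-1}.
N_0 = 1
N_1 = 1 + 1 = 2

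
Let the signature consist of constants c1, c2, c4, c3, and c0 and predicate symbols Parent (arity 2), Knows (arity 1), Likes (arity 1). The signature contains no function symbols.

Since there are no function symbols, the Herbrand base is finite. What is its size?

With no function symbols, the Herbrand universe is just the 5 constants.
Ground atoms per predicate: Parent: 5^2 = 25, Knows: 5, Likes: 5.
Herbrand base size = 25 + 5 + 5 = 35.

35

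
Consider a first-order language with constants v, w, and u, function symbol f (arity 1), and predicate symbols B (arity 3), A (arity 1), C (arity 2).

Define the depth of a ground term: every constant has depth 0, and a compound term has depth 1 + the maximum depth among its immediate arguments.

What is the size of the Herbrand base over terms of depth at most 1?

First count ground terms of depth ≤ 1.
Count level by level. With function symbols f/1, the terms of depth ≤ k are the 3 constants together with each function applied to depth-≤(k−1) tuples, so N_k = 3 + N_{k-1}.
N_0 = 3
N_1 = 3 + 3 = 6
Explicitly: v, w, u, f(v), f(w), f(u).
So |H| = 6.
For each predicate symbol, the number of ground atoms is |H| raised to its arity; summing:
  B: 6^3 = 216;  A: 6;  C: 6^2 = 36
Total ground atoms: 216 + 6 + 36 = 258.

258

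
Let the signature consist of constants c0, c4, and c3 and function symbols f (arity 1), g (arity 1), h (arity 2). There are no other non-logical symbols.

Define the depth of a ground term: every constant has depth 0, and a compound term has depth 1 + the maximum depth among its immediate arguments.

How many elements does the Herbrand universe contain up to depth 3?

132498

If N_k denotes the number of depth-≤k ground terms, the 3 constants give N_0 = 3, and each function symbol of arity r contributes N_{k-1}^r new terms at level k: N_k = 3 + N_{k-1} + N_{k-1} + N_{k-1}^2.
N_0 = 3
N_1 = 3 + 3 + 3 + 3^2 = 18
N_2 = 3 + 18 + 18 + 18^2 = 363
N_3 = 3 + 363 + 363 + 363^2 = 132498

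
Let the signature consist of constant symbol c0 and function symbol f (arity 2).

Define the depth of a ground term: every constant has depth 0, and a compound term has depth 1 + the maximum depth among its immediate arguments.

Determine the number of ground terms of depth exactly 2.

3

Let N_k = |{terms of depth ≤ k}|. Then N_0 = 1 and N_k = 1 + N_{k-1}^2 for k ≥ 1 (one summand per function symbol, arity giving the exponent).
N_0 = 1
N_1 = 1 + 1^2 = 2
N_2 = 1 + 2^2 = 5
Terms of depth exactly 2: N_2 − N_1 = 5 − 2 = 3.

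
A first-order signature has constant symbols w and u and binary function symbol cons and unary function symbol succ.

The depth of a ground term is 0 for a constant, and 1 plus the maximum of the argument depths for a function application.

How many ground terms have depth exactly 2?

66

If N_k denotes the number of depth-≤k ground terms, the 2 constants give N_0 = 2, and each function symbol of arity r contributes N_{k-1}^r new terms at level k: N_k = 2 + N_{k-1}^2 + N_{k-1}.
N_0 = 2
N_1 = 2 + 2^2 + 2 = 8
N_2 = 2 + 8^2 + 8 = 74
Terms of depth exactly 2: N_2 − N_1 = 74 − 8 = 66.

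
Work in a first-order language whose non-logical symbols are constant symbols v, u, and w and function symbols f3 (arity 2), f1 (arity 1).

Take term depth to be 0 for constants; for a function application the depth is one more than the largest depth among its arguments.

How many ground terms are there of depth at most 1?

15

Write N_k for the number of ground terms of depth ≤ k. A term of depth ≤ k is either a constant or a function symbol applied to arguments of depth ≤ k−1, so N_k = 3 + N_{k-1}^2 + N_{k-1}.
N_0 = 3
N_1 = 3 + 3^2 + 3 = 15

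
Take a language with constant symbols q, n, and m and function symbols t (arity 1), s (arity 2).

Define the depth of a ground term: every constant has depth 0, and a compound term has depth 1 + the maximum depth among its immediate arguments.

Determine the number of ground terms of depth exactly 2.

228

Let N_k count ground terms of depth at most k. Each non-constant term of depth ≤ k is some function symbol applied to depth-≤(k−1) arguments, giving N_k = 3 + N_{k-1} + N_{k-1}^2.
N_0 = 3
N_1 = 3 + 3 + 3^2 = 15
N_2 = 3 + 15 + 15^2 = 243
Terms of depth exactly 2: N_2 − N_1 = 243 − 15 = 228.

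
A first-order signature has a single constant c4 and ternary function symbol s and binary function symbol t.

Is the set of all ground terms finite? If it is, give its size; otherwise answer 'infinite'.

infinite

The signature has at least one function symbol (s, arity 3) and at least one constant (c4).
Iterating s gives infinitely many distinct ground terms: c4, s(c4, c4, c4), s(s(c4, c4, c4), s(c4, c4, c4), s(c4, c4, c4)), ...
So the Herbrand universe is infinite.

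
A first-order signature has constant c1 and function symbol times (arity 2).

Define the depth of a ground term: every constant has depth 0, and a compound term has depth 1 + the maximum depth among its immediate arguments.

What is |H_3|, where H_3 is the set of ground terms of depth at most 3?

26

Let N_k = |{terms of depth ≤ k}|. Then N_0 = 1 and N_k = 1 + N_{k-1}^2 for k ≥ 1 (one summand per function symbol, arity giving the exponent).
N_0 = 1
N_1 = 1 + 1^2 = 2
N_2 = 1 + 2^2 = 5
N_3 = 1 + 5^2 = 26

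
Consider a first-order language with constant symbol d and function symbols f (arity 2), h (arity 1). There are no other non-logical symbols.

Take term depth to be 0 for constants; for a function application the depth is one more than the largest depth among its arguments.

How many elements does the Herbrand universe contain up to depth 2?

Count level by level. With function symbols f/2, h/1, the terms of depth ≤ k are the 1 constant together with each function applied to depth-≤(k−1) tuples, so N_k = 1 + N_{k-1}^2 + N_{k-1}.
N_0 = 1
N_1 = 1 + 1^2 + 1 = 3
N_2 = 1 + 3^2 + 3 = 13

13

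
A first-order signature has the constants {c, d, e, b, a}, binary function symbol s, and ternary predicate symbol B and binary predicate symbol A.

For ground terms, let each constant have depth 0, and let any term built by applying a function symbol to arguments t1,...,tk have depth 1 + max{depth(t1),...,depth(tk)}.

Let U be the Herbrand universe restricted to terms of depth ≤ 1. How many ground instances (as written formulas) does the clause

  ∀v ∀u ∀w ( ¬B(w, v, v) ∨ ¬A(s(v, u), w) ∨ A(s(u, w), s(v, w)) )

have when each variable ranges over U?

27000

Ground terms of depth ≤ 1:
  Let N_k count ground terms of depth at most k. Each non-constant term of depth ≤ k is some function symbol applied to depth-≤(k−1) arguments, giving N_k = 5 + N_{k-1}^2.
  N_0 = 5
  N_1 = 5 + 5^2 = 30
So there are 30 ground terms available for substitution.
The body mentions every one of the 3 quantified variables; since ground terms form a free algebra, no two substitutions collapse to the same formula.
Number of ground instances = 30^3 = 27000.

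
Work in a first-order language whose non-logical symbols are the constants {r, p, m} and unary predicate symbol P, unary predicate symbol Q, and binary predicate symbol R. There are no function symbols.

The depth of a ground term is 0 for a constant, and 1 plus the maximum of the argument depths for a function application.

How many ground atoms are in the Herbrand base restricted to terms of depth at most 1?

First count ground terms of depth ≤ 1.
With no function symbols every ground term is a constant, so there are exactly 3 ground terms at every depth bound.
N_0 = 3
N_1 = 3
So |H| = 3.
A ground atom is a predicate applied to a tuple of terms from H, so the count is the sum over predicates of |H|^arity:
  P: 3;  Q: 3;  R: 3^2 = 9
Total ground atoms: 3 + 3 + 9 = 15.

15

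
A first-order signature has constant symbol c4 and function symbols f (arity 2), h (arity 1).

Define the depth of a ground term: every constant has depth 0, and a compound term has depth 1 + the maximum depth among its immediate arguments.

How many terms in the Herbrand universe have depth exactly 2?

Let N_k count ground terms of depth at most k. Each non-constant term of depth ≤ k is some function symbol applied to depth-≤(k−1) arguments, giving N_k = 1 + N_{k-1}^2 + N_{k-1}.
N_0 = 1
N_1 = 1 + 1^2 + 1 = 3
N_2 = 1 + 3^2 + 3 = 13
Terms of depth exactly 2: N_2 − N_1 = 13 − 3 = 10.

10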